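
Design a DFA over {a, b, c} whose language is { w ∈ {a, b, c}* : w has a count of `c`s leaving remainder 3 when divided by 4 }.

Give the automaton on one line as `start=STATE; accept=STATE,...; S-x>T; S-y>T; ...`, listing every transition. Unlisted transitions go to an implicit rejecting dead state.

Keep the running count of `c`s modulo 4: each `c` advances along the cycle q0 → q1 → q2 → q3 → q0 while other symbols loop. Accept at q3.
A 4-state machine:
        a   b   c  
>  q0   q0  q0  q1 
   q1   q1  q1  q2 
   q2   q2  q2  q3 
 * q3   q3  q3  q0 
(> = start, * = accepting)

start=q0; accept=q3; q0-a>q0; q0-b>q0; q0-c>q1; q1-a>q1; q1-b>q1; q1-c>q2; q2-a>q2; q2-b>q2; q2-c>q3; q3-a>q3; q3-b>q3; q3-c>q0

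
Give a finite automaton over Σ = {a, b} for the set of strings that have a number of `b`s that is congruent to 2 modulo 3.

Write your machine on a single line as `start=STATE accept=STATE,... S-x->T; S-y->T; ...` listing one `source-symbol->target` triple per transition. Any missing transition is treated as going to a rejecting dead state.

The only thing that matters is how many `b`s have appeared, reduced mod 3. Use one state per residue: q0 for 0, …, q2 for 2. Reading `b` moves to the next residue; anything else stays put. q2 is accepting.
3 states suffice.
        a   b  
>  q0   q0  q1 
   q1   q1  q2 
 * q2   q2  q0 
(> = start, * = accepting)

start=q0; accept=q2; q0-a->q0; q0-b->q1; q1-a->q1; q1-b->q2; q2-a->q2; q2-b->q0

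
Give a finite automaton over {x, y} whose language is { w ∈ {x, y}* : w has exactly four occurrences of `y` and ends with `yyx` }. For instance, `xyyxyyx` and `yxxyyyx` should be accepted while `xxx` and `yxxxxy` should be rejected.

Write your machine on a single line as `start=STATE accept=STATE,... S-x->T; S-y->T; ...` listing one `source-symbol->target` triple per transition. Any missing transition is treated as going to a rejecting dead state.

start=q0; accept=q13; q0-x->q0; q0-y->q1; q1-x->q2; q1-y->q3; q2-x->q2; q2-y->q4; q3-x->q5; q3-y->q6; q4-x->q7; q4-y->q6; q5-x->q7; q5-y->q8; q6-x->q9; q6-y->q10; q7-x->q7; q7-y->q8; q8-x->q11; q8-y->q10; q9-x->q11; q9-y->q12; q10-x->q13; q10-y->q14; q11-x->q11; q11-y->q12; q12-x->q15; q12-y->q14; q13-x->q15; q13-y->q16; q14-x->q17; q14-y->q14; q15-x->q15; q15-y->q16; q16-x->q18; q16-y->q14; q17-x->q18; q17-y->q16; q18-x->q18; q18-y->q16

Build one automaton per condition and run them in lockstep. The first has 6 states tracking the count of `y`s, saturating at 5; the second has 4 states tracking how much of the suffix `yyx` has currently been matched. A product state is a pair (one from each), accepting exactly when both do.
          x    y  
>  q0     q0   q1 
   q1     q2   q3 
   q2     q2   q4 
   q3     q5   q6 
   q4     q7   q6 
   q5     q7   q8 
   q6     q9  q10 
   q7     q7   q8 
   q8    q11  q10 
   q9    q11  q12 
   q10   q13  q14 
   q11   q11  q12 
   q12   q15  q14 
 * q13   q15  q16 
   q14   q17  q14 
   q15   q15  q16 
   q16   q18  q14 
   q17   q18  q16 
   q18   q18  q16 
(> = start, * = accepting)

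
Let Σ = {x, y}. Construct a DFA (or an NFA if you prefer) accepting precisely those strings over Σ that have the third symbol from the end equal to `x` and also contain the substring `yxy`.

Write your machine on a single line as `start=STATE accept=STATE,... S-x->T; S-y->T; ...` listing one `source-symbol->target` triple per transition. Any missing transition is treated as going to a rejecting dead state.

Build one automaton per condition and run them in lockstep. One (15 states) tracks the last 3 symbols read; the other (4 states) tracks whether and how much of `yxy` has been seen. Each combined state is a pair, one component from each; accept when both components accept. Equivalent product states are then merged.
11 states suffice.
          x    y  
>  s0     s0   s1 
   s1     s2   s1 
   s2     s0   s3 
   s3     s4   s5 
 * s4     s6   s3 
 * s5     s7   s8 
   s6     s9  s10 
   s7     s6   s3 
   s8     s7   s8 
 * s9     s9  s10 
 * s10    s4   s5 
(> = start, * = accepting)

start=s0; accept=s4,s5,s9,s10; s0-x->s0; s0-y->s1; s1-x->s2; s1-y->s1; s2-x->s0; s2-y->s3; s3-x->s4; s3-y->s5; s4-x->s6; s4-y->s3; s5-x->s7; s5-y->s8; s6-x->s9; s6-y->s10; s7-x->s6; s7-y->s3; s8-x->s7; s8-y->s8; s9-x->s9; s9-y->s10; s10-x->s4; s10-y->s5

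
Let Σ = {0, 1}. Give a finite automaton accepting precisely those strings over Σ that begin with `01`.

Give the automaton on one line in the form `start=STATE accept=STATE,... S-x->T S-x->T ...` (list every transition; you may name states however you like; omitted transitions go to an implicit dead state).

start=s0 accept=s2 s0-0->s1 s0-1->s3 s1-0->s3 s1-1->s2 s2-0->s2 s2-1->s2 s3-0->s3 s3-1->s3

Walk along `01` while the input agrees: from s0 take `0` to s1, and so on. Any deviation drops to the rejecting sink s3. Once s2 is reached the prefix is confirmed and every continuation is accepted.
4 states suffice.
        0   1  
>  s0   s1  s3 
   s1   s3  s2 
 * s2   s2  s2 
   s3   s3  s3 
(> = start, * = accepting)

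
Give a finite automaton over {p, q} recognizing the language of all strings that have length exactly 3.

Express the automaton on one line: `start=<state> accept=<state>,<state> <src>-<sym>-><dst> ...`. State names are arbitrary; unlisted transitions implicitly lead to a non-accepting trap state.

start=S0 accept=S3 S0-p->S1 S0-q->S1 S1-p->S2 S1-q->S2 S2-p->S3 S2-q->S3 S3-p->S4 S3-q->S4 S4-p->S4 S4-q->S4

We only need to distinguish lengths 0, 1, …, 3, and '>3'. Chain S0 → S1 → S2 → S3 → S4 on every symbol, with S4 looping. Accepting states: {S3}.
5 states suffice.
        p   q  
>  S0   S1  S1 
   S1   S2  S2 
   S2   S3  S3 
 * S3   S4  S4 
   S4   S4  S4 
(> = start, * = accepting)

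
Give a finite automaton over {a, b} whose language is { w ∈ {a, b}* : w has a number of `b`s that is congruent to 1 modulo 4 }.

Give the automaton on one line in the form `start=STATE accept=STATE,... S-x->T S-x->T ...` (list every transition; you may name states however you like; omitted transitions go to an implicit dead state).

start=q0 accept=q1 q0-a->q0 q0-b->q1 q1-a->q1 q1-b->q2 q2-a->q2 q2-b->q3 q3-a->q3 q3-b->q0

Keep the running count of `b`s modulo 4: each `b` advances along the cycle q0 → q1 → q2 → q3 → q0 while other symbols loop. Accept at q1.
        a   b  
>  q0   q0  q1 
 * q1   q1  q2 
   q2   q2  q3 
   q3   q3  q0 
(> = start, * = accepting)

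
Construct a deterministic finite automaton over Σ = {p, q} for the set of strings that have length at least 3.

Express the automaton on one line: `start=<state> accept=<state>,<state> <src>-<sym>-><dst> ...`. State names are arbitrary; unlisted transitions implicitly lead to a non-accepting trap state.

start=S0 accept=S3,S4 S0-p->S1 S0-q->S1 S1-p->S2 S1-q->S2 S2-p->S3 S2-q->S3 S3-p->S4 S3-q->S4 S4-p->S4 S4-q->S4

Count input length up to 4: every symbol moves from S0 toward S4, which means 'more than 3' and absorbs. Accept from {S3, S4}.
A 5-state machine:
        p   q  
>  S0   S1  S1 
   S1   S2  S2 
   S2   S3  S3 
 * S3   S4  S4 
 * S4   S4  S4 
(> = start, * = accepting)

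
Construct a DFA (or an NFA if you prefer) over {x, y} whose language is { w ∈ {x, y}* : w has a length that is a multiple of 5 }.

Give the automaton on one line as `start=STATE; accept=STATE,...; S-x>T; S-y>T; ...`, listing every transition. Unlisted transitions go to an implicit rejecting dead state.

Only the length mod 5 matters, so use a 5-cycle: from any state, every input symbol moves to the next state, wrapping q4 back to q0. Mark q0 accepting.
A 5-state machine:
        x   y  
>* q0   q1  q1 
   q1   q2  q2 
   q2   q3  q3 
   q3   q4  q4 
   q4   q0  q0 
(> = start, * = accepting)

start=q0; accept=q0; q0-x>q1; q0-y>q1; q1-x>q2; q1-y>q2; q2-x>q3; q2-y>q3; q3-x>q4; q3-y>q4; q4-x>q0; q4-y>q0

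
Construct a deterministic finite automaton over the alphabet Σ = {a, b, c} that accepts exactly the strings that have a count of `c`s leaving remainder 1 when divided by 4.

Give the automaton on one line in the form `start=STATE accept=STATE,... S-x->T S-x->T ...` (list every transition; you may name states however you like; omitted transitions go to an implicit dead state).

start=S0 accept=S1 S0-a->S0 S0-b->S0 S0-c->S1 S1-a->S1 S1-b->S1 S1-c->S2 S2-a->S2 S2-b->S2 S2-c->S3 S3-a->S3 S3-b->S3 S3-c->S0

Keep the running count of `c`s modulo 4: each `c` advances along the cycle S0 → S1 → S2 → S3 → S0 while other symbols loop. Accept at S1.
4 states suffice.
        a   b   c  
>  S0   S0  S0  S1 
 * S1   S1  S1  S2 
   S2   S2  S2  S3 
   S3   S3  S3  S0 
(> = start, * = accepting)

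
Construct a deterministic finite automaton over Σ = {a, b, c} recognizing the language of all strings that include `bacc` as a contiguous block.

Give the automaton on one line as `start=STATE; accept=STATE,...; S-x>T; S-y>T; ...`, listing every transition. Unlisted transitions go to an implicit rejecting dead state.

start=q0; accept=q4; q0-a>q0; q0-b>q1; q0-c>q0; q1-a>q2; q1-b>q1; q1-c>q0; q2-a>q0; q2-b>q1; q2-c>q3; q3-a>q0; q3-b>q1; q3-c>q4; q4-a>q4; q4-b>q4; q4-c>q4

Track how much of `bacc` has been matched so far: state q0 is no progress, q4 is the absorbing accept state reached once `bacc` has occurred. Intermediate states record partial matches; on a mismatch, fall back to the longest reusable overlap.
With 5 states:
        a   b   c  
>  q0   q0  q1  q0 
   q1   q2  q1  q0 
   q2   q0  q1  q3 
   q3   q0  q1  q4 
 * q4   q4  q4  q4 
(> = start, * = accepting)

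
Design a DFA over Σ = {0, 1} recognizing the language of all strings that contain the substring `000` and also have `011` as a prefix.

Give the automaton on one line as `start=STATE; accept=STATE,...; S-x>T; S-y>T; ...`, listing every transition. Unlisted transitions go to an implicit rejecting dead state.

start=s0; accept=s10; s0-0>s1; s0-1>s2; s1-0>s3; s1-1>s4; s2-0>s5; s2-1>s2; s3-0>s6; s3-1>s2; s4-0>s5; s4-1>s7; s5-0>s3; s5-1>s2; s6-0>s6; s6-1>s6; s7-0>s8; s7-1>s7; s8-0>s9; s8-1>s7; s9-0>s10; s9-1>s7; s10-0>s10; s10-1>s10

Handle the two conditions separately and then intersect. The first has 4 states tracking whether and how much of `000` has been seen; the second has 5 states tracking whether the input so far still matches the prefix `011`. A product state is a pair (one from each), accepting exactly when both do.
          0    1  
>  s0     s1   s2 
   s1     s3   s4 
   s2     s5   s2 
   s3     s6   s2 
   s4     s5   s7 
   s5     s3   s2 
   s6     s6   s6 
   s7     s8   s7 
   s8     s9   s7 
   s9    s10   s7 
 * s10   s10  s10 
(> = start, * = accepting)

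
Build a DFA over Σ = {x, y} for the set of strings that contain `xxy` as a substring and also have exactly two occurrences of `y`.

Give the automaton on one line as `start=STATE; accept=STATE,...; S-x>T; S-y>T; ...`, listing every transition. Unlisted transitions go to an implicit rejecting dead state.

start=S0; accept=S10; S0-x>S1; S0-y>S2; S1-x>S3; S1-y>S2; S2-x>S4; S2-y>S5; S3-x>S3; S3-y>S6; S4-x>S7; S4-y>S5; S5-x>S8; S5-y>S9; S6-x>S6; S6-y>S10; S7-x>S7; S7-y>S10; S8-x>S11; S8-y>S9; S9-x>S12; S9-y>S9; S10-x>S10; S10-y>S13; S11-x>S11; S11-y>S13; S12-x>S14; S12-y>S9; S13-x>S13; S13-y>S13; S14-x>S14; S14-y>S13

Run two small machines in parallel and take their product. One (4 states) tracks whether and how much of `xxy` has been seen; the other (4 states) tracks the count of `y`s, saturating at 3. Each combined state is a pair, one component from each; accept when both components accept.
A 15-state machine:
          x    y  
>  S0     S1   S2 
   S1     S3   S2 
   S2     S4   S5 
   S3     S3   S6 
   S4     S7   S5 
   S5     S8   S9 
   S6     S6  S10 
   S7     S7  S10 
   S8    S11   S9 
   S9    S12   S9 
 * S10   S10  S13 
   S11   S11  S13 
   S12   S14   S9 
   S13   S13  S13 
   S14   S14  S13 
(> = start, * = accepting)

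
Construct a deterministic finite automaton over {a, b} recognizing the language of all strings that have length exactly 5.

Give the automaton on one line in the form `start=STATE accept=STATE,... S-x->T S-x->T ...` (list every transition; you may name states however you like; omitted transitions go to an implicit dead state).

We only need to distinguish lengths 0, 1, …, 5, and '>5'. Chain q0 → q1 → q2 → q3 → q4 → q5 → q6 on every symbol, with q6 looping. Accepting states: {q5}.
7 states suffice.
        a   b  
>  q0   q1  q1 
   q1   q2  q2 
   q2   q3  q3 
   q3   q4  q4 
   q4   q5  q5 
 * q5   q6  q6 
   q6   q6  q6 
(> = start, * = accepting)

start=q0 accept=q5 q0-a->q1 q0-b->q1 q1-a->q2 q1-b->q2 q2-a->q3 q2-b->q3 q3-a->q4 q3-b->q4 q4-a->q5 q4-b->q5 q5-a->q6 q5-b->q6 q6-a->q6 q6-b->q6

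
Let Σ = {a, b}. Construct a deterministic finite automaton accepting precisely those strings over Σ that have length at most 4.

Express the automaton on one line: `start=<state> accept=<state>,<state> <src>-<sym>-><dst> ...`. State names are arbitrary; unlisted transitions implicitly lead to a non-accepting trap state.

start=q0 accept=q0,q1,q2,q3,q4 q0-a->q1 q0-b->q1 q1-a->q2 q1-b->q2 q2-a->q3 q2-b->q3 q3-a->q4 q3-b->q4 q4-a->q5 q4-b->q5 q5-a->q5 q5-b->q5

Count input length up to 5: every symbol moves from q0 toward q5, which means 'more than 4' and absorbs. Accept from {q0, q1, q2, q3, q4}.
With 6 states:
        a   b  
>* q0   q1  q1 
 * q1   q2  q2 
 * q2   q3  q3 
 * q3   q4  q4 
 * q4   q5  q5 
   q5   q5  q5 
(> = start, * = accepting)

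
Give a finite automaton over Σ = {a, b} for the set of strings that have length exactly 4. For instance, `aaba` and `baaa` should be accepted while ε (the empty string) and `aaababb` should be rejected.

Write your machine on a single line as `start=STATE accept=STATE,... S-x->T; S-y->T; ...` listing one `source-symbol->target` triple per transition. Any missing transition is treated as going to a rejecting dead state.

start=S0; accept=S4; S0-a->S1; S0-b->S1; S1-a->S2; S1-b->S2; S2-a->S3; S2-b->S3; S3-a->S4; S3-b->S4; S4-a->S5; S4-b->S5; S5-a->S5; S5-b->S5

We only need to distinguish lengths 0, 1, …, 4, and '>4'. Chain S0 → S1 → S2 → S3 → S4 → S5 on every symbol, with S5 looping. Accepting states: {S4}.
        a   b  
>  S0   S1  S1 
   S1   S2  S2 
   S2   S3  S3 
   S3   S4  S4 
 * S4   S5  S5 
   S5   S5  S5 
(> = start, * = accepting)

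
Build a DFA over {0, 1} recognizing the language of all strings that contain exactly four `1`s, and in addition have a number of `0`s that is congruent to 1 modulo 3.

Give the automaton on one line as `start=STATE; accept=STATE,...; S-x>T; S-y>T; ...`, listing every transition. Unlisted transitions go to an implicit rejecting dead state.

start=s0; accept=s13; s0-0>s1; s0-1>s2; s1-0>s3; s1-1>s4; s2-0>s4; s2-1>s5; s3-0>s0; s3-1>s6; s4-0>s6; s4-1>s7; s5-0>s7; s5-1>s8; s6-0>s2; s6-1>s9; s7-0>s9; s7-1>s10; s8-0>s10; s8-1>s11; s9-0>s5; s9-1>s12; s10-0>s12; s10-1>s13; s11-0>s13; s11-1>s14; s12-0>s8; s12-1>s15; s13-0>s15; s13-1>s14; s14-0>s14; s14-1>s14; s15-0>s11; s15-1>s14

Build one automaton per condition and run them in lockstep. One (6 states) tracks the count of `1`s, saturating at 5; the other (3 states) tracks the count of `0`s modulo 3. Each combined state is a pair, one component from each; accept when both components accept. Equivalent product states are then merged.
16 states suffice.
          0    1  
>  s0     s1   s2 
   s1     s3   s4 
   s2     s4   s5 
   s3     s0   s6 
   s4     s6   s7 
   s5     s7   s8 
   s6     s2   s9 
   s7     s9  s10 
   s8    s10  s11 
   s9     s5  s12 
   s10   s12  s13 
   s11   s13  s14 
   s12    s8  s15 
 * s13   s15  s14 
   s14   s14  s14 
   s15   s11  s14 
(> = start, * = accepting)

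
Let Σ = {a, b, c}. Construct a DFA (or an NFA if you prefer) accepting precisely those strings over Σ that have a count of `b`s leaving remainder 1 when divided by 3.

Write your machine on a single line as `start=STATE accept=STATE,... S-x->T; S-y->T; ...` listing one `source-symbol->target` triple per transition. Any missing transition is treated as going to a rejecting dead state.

Keep the running count of `b`s modulo 3: each `b` advances along the cycle s0 → s1 → s2 → s0 while other symbols loop. Accept at s1.
3 states suffice.
        a   b   c  
>  s0   s0  s1  s0 
 * s1   s1  s2  s1 
   s2   s2  s0  s2 
(> = start, * = accepting)

start=s0; accept=s1; s0-a->s0; s0-b->s1; s0-c->s0; s1-a->s1; s1-b->s2; s1-c->s1; s2-a->s2; s2-b->s0; s2-c->s2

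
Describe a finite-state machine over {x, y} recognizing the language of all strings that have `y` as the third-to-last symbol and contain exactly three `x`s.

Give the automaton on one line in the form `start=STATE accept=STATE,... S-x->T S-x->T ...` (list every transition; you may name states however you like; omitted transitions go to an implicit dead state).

Handle the two conditions separately and then intersect. One (15 states) tracks the last 3 symbols read; the other (5 states) tracks the count of `x`s, saturating at 4. Each combined state is a pair, one component from each; accept when both components accept. Equivalent product states are then merged.
A 16-state machine:
          x    y  
>  q0     q1   q0 
   q1     q2   q3 
   q2     q4   q5 
   q3     q6   q3 
   q4     q7   q8 
   q5     q9  q10 
   q6    q11   q5 
   q7     q7   q7 
   q8     q7  q12 
   q9     q7  q13 
   q10   q14  q10 
 * q11    q7   q8 
   q12    q7  q15 
 * q13    q7  q12 
 * q14    q7  q13 
 * q15    q7  q15 
(> = start, * = accepting)

start=q0 accept=q11,q13,q14,q15 q0-x->q1 q0-y->q0 q1-x->q2 q1-y->q3 q2-x->q4 q2-y->q5 q3-x->q6 q3-y->q3 q4-x->q7 q4-y->q8 q5-x->q9 q5-y->q10 q6-x->q11 q6-y->q5 q7-x->q7 q7-y->q7 q8-x->q7 q8-y->q12 q9-x->q7 q9-y->q13 q10-x->q14 q10-y->q10 q11-x->q7 q11-y->q8 q12-x->q7 q12-y->q15 q13-x->q7 q13-y->q12 q14-x->q7 q14-y->q13 q15-x->q7 q15-y->q15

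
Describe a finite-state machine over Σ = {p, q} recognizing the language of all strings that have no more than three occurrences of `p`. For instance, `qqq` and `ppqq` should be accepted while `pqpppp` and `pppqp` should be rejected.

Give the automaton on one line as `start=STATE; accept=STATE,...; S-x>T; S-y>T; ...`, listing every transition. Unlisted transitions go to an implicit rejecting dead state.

Count `p`s, saturating at 4: states s0 through s3 mean 0 through 3 `p`s seen; s4 means more than 3. Each `p` increments (capped at s4); other symbols loop. Accept from {s0, s1, s2, s3}.
A 5-state machine:
        p   q  
>* s0   s1  s0 
 * s1   s2  s1 
 * s2   s3  s2 
 * s3   s4  s3 
   s4   s4  s4 
(> = start, * = accepting)

start=s0; accept=s0,s1,s2,s3; s0-p>s1; s0-q>s0; s1-p>s2; s1-q>s1; s2-p>s3; s2-q>s2; s3-p>s4; s3-q>s3; s4-p>s4; s4-q>s4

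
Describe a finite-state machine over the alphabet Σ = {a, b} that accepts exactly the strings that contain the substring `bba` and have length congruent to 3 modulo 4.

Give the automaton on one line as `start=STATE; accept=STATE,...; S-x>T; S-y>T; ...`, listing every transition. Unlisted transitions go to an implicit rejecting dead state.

start=s0; accept=s9; s0-a>s1; s0-b>s2; s1-a>s3; s1-b>s4; s2-a>s3; s2-b>s5; s3-a>s6; s3-b>s7; s4-a>s6; s4-b>s8; s5-a>s9; s5-b>s8; s6-a>s0; s6-b>s10; s7-a>s0; s7-b>s11; s8-a>s12; s8-b>s11; s9-a>s12; s9-b>s12; s10-a>s1; s10-b>s13; s11-a>s14; s11-b>s13; s12-a>s14; s12-b>s14; s13-a>s15; s13-b>s5; s14-a>s15; s14-b>s15; s15-a>s9; s15-b>s9

Handle the two conditions separately and then intersect. One (4 states) tracks whether and how much of `bba` has been seen; the other (4 states) tracks the input length modulo 4. Each combined state is a pair, one component from each; accept when both components accept.
A 16-state machine:
          a    b  
>  s0     s1   s2 
   s1     s3   s4 
   s2     s3   s5 
   s3     s6   s7 
   s4     s6   s8 
   s5     s9   s8 
   s6     s0  s10 
   s7     s0  s11 
   s8    s12  s11 
 * s9    s12  s12 
   s10    s1  s13 
   s11   s14  s13 
   s12   s14  s14 
   s13   s15   s5 
   s14   s15  s15 
   s15    s9   s9 
(> = start, * = accepting)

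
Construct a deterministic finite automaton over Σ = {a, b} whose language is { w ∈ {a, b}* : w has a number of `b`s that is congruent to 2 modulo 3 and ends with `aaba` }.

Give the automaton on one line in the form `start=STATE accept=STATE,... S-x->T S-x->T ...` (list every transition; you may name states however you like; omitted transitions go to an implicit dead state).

start=S0 accept=S6 S0-a->S0 S0-b->S1 S1-a->S2 S1-b->S3 S2-a->S4 S2-b->S3 S3-a->S3 S3-b->S0 S4-a->S4 S4-b->S5 S5-a->S6 S5-b->S0 S6-a->S3 S6-b->S0

Run two small machines in parallel and take their product. The first has 3 states tracking the count of `b`s modulo 3; the second has 5 states tracking how much of the suffix `aaba` has currently been matched. A product state is a pair (one from each), accepting exactly when both do. After merging equivalent states the machine shrinks.
7 states suffice.
        a   b  
>  S0   S0  S1 
   S1   S2  S3 
   S2   S4  S3 
   S3   S3  S0 
   S4   S4  S5 
   S5   S6  S0 
 * S6   S3  S0 
(> = start, * = accepting)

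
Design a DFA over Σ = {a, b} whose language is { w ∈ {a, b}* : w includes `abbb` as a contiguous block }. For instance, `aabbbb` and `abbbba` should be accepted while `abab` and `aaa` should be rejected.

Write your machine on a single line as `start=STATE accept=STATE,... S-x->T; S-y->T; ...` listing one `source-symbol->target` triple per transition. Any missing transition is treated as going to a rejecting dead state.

start=q0; accept=q4; q0-a->q1; q0-b->q0; q1-a->q1; q1-b->q2; q2-a->q1; q2-b->q3; q3-a->q1; q3-b->q4; q4-a->q4; q4-b->q4

States q0..q3 record the length of the longest prefix of `abbb` that matches the current input suffix. Reaching q4 means `abbb` has been seen, and we stay there forever. Accept from q4.
A 5-state machine:
        a   b  
>  q0   q1  q0 
   q1   q1  q2 
   q2   q1  q3 
   q3   q1  q4 
 * q4   q4  q4 
(> = start, * = accepting)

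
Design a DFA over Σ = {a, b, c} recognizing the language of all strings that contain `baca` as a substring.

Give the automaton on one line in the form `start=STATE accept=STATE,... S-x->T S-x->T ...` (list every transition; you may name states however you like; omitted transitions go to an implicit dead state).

Track how much of `baca` has been matched so far: state s0 is no progress, s4 is the absorbing accept state reached once `baca` has occurred. Intermediate states record partial matches; on a mismatch, fall back to the longest reusable overlap.
With 5 states:
        a   b   c  
>  s0   s0  s1  s0 
   s1   s2  s1  s0 
   s2   s0  s1  s3 
   s3   s4  s1  s0 
 * s4   s4  s4  s4 
(> = start, * = accepting)

start=s0 accept=s4 s0-a->s0 s0-b->s1 s0-c->s0 s1-a->s2 s1-b->s1 s1-c->s0 s2-a->s0 s2-b->s1 s2-c->s3 s3-a->s4 s3-b->s1 s3-c->s0 s4-a->s4 s4-b->s4 s4-c->s4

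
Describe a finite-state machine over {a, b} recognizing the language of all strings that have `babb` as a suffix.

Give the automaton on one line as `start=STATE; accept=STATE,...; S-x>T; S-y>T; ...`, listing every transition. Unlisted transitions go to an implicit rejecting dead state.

Remember how much of `babb` the current input suffix matches. State S0 means no match yet; S1 means the last symbol is `b`; S2 means the last 2 symbols are `ba`; S3 means the last 3 symbols are `bab`; S4 means the last 4 symbols are `babb`. Only S4 accepts. On a mismatch, fall back to the longest proper suffix that is still a prefix of `babb`.
A 5-state machine:
        a   b  
>  S0   S0  S1 
   S1   S2  S1 
   S2   S0  S3 
   S3   S2  S4 
 * S4   S2  S1 
(> = start, * = accepting)

start=S0; accept=S4; S0-a>S0; S0-b>S1; S1-a>S2; S1-b>S1; S2-a>S0; S2-b>S3; S3-a>S2; S3-b>S4; S4-a>S2; S4-b>S1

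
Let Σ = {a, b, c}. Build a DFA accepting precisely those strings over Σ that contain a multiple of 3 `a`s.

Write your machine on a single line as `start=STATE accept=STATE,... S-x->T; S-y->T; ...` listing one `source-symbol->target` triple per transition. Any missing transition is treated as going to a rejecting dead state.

Keep the running count of `a`s modulo 3: each `a` advances along the cycle q0 → q1 → q2 → q0 while other symbols loop. Accept at q0.
3 states suffice.
        a   b   c  
>* q0   q1  q0  q0 
   q1   q2  q1  q1 
   q2   q0  q2  q2 
(> = start, * = accepting)

start=q0; accept=q0; q0-a->q1; q0-b->q0; q0-c->q0; q1-a->q2; q1-b->q1; q1-c->q1; q2-a->q0; q2-b->q2; q2-c->q2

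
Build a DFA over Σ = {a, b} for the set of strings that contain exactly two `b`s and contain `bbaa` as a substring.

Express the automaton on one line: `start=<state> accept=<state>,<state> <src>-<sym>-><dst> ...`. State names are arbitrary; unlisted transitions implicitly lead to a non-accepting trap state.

start=q0 accept=q8 q0-a->q0 q0-b->q1 q1-a->q2 q1-b->q3 q2-a->q2 q2-b->q4 q3-a->q5 q3-b->q6 q4-a->q7 q4-b->q6 q5-a->q8 q5-b->q9 q6-a->q10 q6-b->q6 q7-a->q7 q7-b->q9 q8-a->q8 q8-b->q11 q9-a->q12 q9-b->q6 q10-a->q11 q10-b->q9 q11-a->q11 q11-b->q11 q12-a->q12 q12-b->q9

Run two small machines in parallel and take their product. The first has 4 states tracking the count of `b`s, saturating at 3; the second has 5 states tracking whether and how much of `bbaa` has been seen. A product state is a pair (one from each), accepting exactly when both do.
With 13 states:
          a    b  
>  q0     q0   q1 
   q1     q2   q3 
   q2     q2   q4 
   q3     q5   q6 
   q4     q7   q6 
   q5     q8   q9 
   q6    q10   q6 
   q7     q7   q9 
 * q8     q8  q11 
   q9    q12   q6 
   q10   q11   q9 
   q11   q11  q11 
   q12   q12   q9 
(> = start, * = accepting)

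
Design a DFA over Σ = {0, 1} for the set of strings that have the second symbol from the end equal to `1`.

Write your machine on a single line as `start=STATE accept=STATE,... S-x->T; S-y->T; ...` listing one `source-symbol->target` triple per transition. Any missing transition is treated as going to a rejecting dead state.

Because acceptance depends on a position counted from the end, the machine has to buffer the most recent 2 symbols. Make each state the string of the last up-to-2 symbols read; on input `x` shift the window left and append `x`. Accept when the buffered window has length 2 and begins with `1`.
7 states suffice.
       0  1 
>  A   B  C 
   B   D  E 
   C   F  G 
   D   D  E 
   E   F  G 
 * F   D  E 
 * G   F  G 
(> = start, * = accepting)

start=A; accept=F,G; A-0->B; A-1->C; B-0->D; B-1->E; C-0->F; C-1->G; D-0->D; D-1->E; E-0->F; E-1->G; F-0->D; F-1->E; G-0->F; G-1->G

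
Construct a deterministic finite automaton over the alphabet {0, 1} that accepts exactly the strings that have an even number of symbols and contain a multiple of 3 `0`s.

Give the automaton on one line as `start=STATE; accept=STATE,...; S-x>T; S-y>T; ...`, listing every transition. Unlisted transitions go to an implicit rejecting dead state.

start=s0; accept=s0; s0-0>s1; s0-1>s2; s1-0>s3; s1-1>s4; s2-0>s4; s2-1>s0; s3-0>s2; s3-1>s5; s4-0>s5; s4-1>s1; s5-0>s0; s5-1>s3

Handle the two conditions separately and then intersect. One (2 states) tracks the input length modulo 2; the other (3 states) tracks the count of `0`s modulo 3. Each combined state is a pair, one component from each; accept when both components accept.
With 6 states:
        0   1  
>* s0   s1  s2 
   s1   s3  s4 
   s2   s4  s0 
   s3   s2  s5 
   s4   s5  s1 
   s5   s0  s3 
(> = start, * = accepting)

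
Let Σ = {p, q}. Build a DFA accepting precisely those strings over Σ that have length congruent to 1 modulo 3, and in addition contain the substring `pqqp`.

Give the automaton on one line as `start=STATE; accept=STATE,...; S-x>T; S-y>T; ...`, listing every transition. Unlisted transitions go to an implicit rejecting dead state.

start=S0; accept=S11; S0-p>S1; S0-q>S2; S1-p>S3; S1-q>S4; S2-p>S3; S2-q>S5; S3-p>S6; S3-q>S7; S4-p>S6; S4-q>S8; S5-p>S6; S5-q>S0; S6-p>S1; S6-q>S9; S7-p>S1; S7-q>S10; S8-p>S11; S8-q>S2; S9-p>S3; S9-q>S12; S10-p>S13; S10-q>S5; S11-p>S13; S11-q>S13; S12-p>S14; S12-q>S0; S13-p>S14; S13-q>S14; S14-p>S11; S14-q>S11

Run two small machines in parallel and take their product. One (3 states) tracks the input length modulo 3; the other (5 states) tracks whether and how much of `pqqp` has been seen. Each combined state is a pair, one component from each; accept when both components accept.
15 states suffice.
          p    q  
>  S0     S1   S2 
   S1     S3   S4 
   S2     S3   S5 
   S3     S6   S7 
   S4     S6   S8 
   S5     S6   S0 
   S6     S1   S9 
   S7     S1  S10 
   S8    S11   S2 
   S9     S3  S12 
   S10   S13   S5 
 * S11   S13  S13 
   S12   S14   S0 
   S13   S14  S14 
   S14   S11  S11 
(> = start, * = accepting)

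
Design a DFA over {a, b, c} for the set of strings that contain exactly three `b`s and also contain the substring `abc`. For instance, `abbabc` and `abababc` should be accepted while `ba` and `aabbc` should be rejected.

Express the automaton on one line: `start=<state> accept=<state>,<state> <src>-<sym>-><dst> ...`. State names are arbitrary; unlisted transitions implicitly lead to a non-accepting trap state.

start=q0 accept=q12 q0-a->q1 q0-b->q2 q0-c->q0 q1-a->q1 q1-b->q3 q1-c->q0 q2-a->q4 q2-b->q5 q2-c->q2 q3-a->q4 q3-b->q5 q3-c->q6 q4-a->q4 q4-b->q7 q4-c->q2 q5-a->q8 q5-b->q9 q5-c->q5 q6-a->q6 q6-b->q10 q6-c->q6 q7-a->q8 q7-b->q9 q7-c->q10 q8-a->q8 q8-b->q11 q8-c->q5 q9-a->q9 q9-b->q9 q9-c->q9 q10-a->q10 q10-b->q12 q10-c->q10 q11-a->q9 q11-b->q9 q11-c->q12 q12-a->q12 q12-b->q9 q12-c->q12

Handle the two conditions separately and then intersect. The first has 5 states tracking the count of `b`s, saturating at 4; the second has 4 states tracking whether and how much of `abc` has been seen. A product state is a pair (one from each), accepting exactly when both do. Equivalent product states are then merged.
          a    b    c  
>  q0     q1   q2   q0 
   q1     q1   q3   q0 
   q2     q4   q5   q2 
   q3     q4   q5   q6 
   q4     q4   q7   q2 
   q5     q8   q9   q5 
   q6     q6  q10   q6 
   q7     q8   q9  q10 
   q8     q8  q11   q5 
   q9     q9   q9   q9 
   q10   q10  q12  q10 
   q11    q9   q9  q12 
 * q12   q12   q9  q12 
(> = start, * = accepting)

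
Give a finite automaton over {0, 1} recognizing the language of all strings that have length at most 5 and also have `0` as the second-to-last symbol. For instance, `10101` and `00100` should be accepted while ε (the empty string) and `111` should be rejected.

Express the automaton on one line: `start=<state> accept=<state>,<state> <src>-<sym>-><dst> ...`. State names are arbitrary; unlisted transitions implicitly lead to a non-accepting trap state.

start=s0 accept=s3,s4,s7,s8,s11,s12 s0-0->s1 s0-1->s2 s1-0->s3 s1-1->s4 s2-0->s5 s2-1->s6 s3-0->s7 s3-1->s8 s4-0->s9 s4-1->s10 s5-0->s7 s5-1->s8 s6-0->s9 s6-1->s10 s7-0->s11 s7-1->s12 s8-0->s13 s8-1->s14 s9-0->s11 s9-1->s12 s10-0->s13 s10-1->s14 s11-0->s12 s11-1->s12 s12-0->s14 s12-1->s14 s13-0->s12 s13-1->s12 s14-0->s14 s14-1->s14

Handle the two conditions separately and then intersect. One (7 states) tracks the input length, saturating at 6; the other (7 states) tracks the last 2 symbols read. Each combined state is a pair, one component from each; accept when both components accept. After merging equivalent states the machine shrinks.
          0    1  
>  s0     s1   s2 
   s1     s3   s4 
   s2     s5   s6 
 * s3     s7   s8 
 * s4     s9  s10 
   s5     s7   s8 
   s6     s9  s10 
 * s7    s11  s12 
 * s8    s13  s14 
   s9    s11  s12 
   s10   s13  s14 
 * s11   s12  s12 
 * s12   s14  s14 
   s13   s12  s12 
   s14   s14  s14 
(> = start, * = accepting)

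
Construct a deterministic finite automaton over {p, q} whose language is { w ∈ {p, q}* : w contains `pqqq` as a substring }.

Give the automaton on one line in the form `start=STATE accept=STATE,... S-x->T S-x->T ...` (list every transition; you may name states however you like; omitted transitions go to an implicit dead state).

Track how much of `pqqq` has been matched so far: state S0 is no progress, S4 is the absorbing accept state reached once `pqqq` has occurred. Intermediate states record partial matches; on a mismatch, fall back to the longest reusable overlap.
A 5-state machine:
        p   q  
>  S0   S1  S0 
   S1   S1  S2 
   S2   S1  S3 
   S3   S1  S4 
 * S4   S4  S4 
(> = start, * = accepting)

start=S0 accept=S4 S0-p->S1 S0-q->S0 S1-p->S1 S1-q->S2 S2-p->S1 S2-q->S3 S3-p->S1 S3-q->S4 S4-p->S4 S4-q->S4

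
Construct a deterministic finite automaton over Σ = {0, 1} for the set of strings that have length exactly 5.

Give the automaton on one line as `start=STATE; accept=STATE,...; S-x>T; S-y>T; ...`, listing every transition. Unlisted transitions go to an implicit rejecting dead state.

start=s0; accept=s5; s0-0>s1; s0-1>s1; s1-0>s2; s1-1>s2; s2-0>s3; s2-1>s3; s3-0>s4; s3-1>s4; s4-0>s5; s4-1>s5; s5-0>s6; s5-1>s6; s6-0>s6; s6-1>s6

Count input length up to 6: every symbol moves from s0 toward s6, which means 'more than 5' and absorbs. Accept from {s5}.
With 7 states:
        0   1  
>  s0   s1  s1 
   s1   s2  s2 
   s2   s3  s3 
   s3   s4  s4 
   s4   s5  s5 
 * s5   s6  s6 
   s6   s6  s6 
(> = start, * = accepting)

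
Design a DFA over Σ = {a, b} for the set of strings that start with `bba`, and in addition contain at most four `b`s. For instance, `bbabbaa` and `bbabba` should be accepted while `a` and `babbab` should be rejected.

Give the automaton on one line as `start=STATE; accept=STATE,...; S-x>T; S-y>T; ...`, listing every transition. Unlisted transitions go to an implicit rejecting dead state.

Run two small machines in parallel and take their product. The first has 5 states tracking whether the input so far still matches the prefix `bba`; the second has 6 states tracking the count of `b`s, saturating at 5. A product state is a pair (one from each), accepting exactly when both do. Equivalent product states are then merged.
With 7 states:
        a   b  
>  S0   S1  S2 
   S1   S1  S1 
   S2   S1  S3 
   S3   S4  S1 
 * S4   S4  S5 
 * S5   S5  S6 
 * S6   S6  S1 
(> = start, * = accepting)

start=S0; accept=S4,S5,S6; S0-a>S1; S0-b>S2; S1-a>S1; S1-b>S1; S2-a>S1; S2-b>S3; S3-a>S4; S3-b>S1; S4-a>S4; S4-b>S5; S5-a>S5; S5-b>S6; S6-a>S6; S6-b>S1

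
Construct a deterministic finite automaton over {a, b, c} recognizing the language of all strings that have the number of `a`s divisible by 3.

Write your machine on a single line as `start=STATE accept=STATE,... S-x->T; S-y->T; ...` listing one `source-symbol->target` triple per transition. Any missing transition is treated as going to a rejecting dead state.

Keep the running count of `a`s modulo 3: each `a` advances along the cycle q0 → q1 → q2 → q0 while other symbols loop. Accept at q0.
With 3 states:
        a   b   c  
>* q0   q1  q0  q0 
   q1   q2  q1  q1 
   q2   q0  q2  q2 
(> = start, * = accepting)

start=q0; accept=q0; q0-a->q1; q0-b->q0; q0-c->q0; q1-a->q2; q1-b->q1; q1-c->q1; q2-a->q0; q2-b->q2; q2-c->q2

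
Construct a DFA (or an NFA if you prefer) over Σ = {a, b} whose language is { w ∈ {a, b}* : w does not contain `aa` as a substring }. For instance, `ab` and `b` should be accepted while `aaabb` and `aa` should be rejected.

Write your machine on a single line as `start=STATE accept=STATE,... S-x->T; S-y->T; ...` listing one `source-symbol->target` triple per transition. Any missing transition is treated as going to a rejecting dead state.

start=q0; accept=q0,q1; q0-a->q1; q0-b->q0; q1-a->q2; q1-b->q0; q2-a->q2; q2-b->q2

This is the complement of 'contains `aa`'. Use the same substring-matching states — q0 through q2 holding how much of `aa` has just been matched — but flip the accepting set: everything except the trap q2 accepts.
A 3-state machine:
        a   b  
>* q0   q1  q0 
 * q1   q2  q0 
   q2   q2  q2 
(> = start, * = accepting)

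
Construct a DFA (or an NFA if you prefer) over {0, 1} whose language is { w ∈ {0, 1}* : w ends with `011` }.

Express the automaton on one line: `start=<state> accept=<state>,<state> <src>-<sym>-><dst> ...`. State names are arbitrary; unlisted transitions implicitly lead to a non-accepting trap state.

Remember how much of `011` the current input suffix matches. State q0 means no match yet; q1 means the last symbol is `0`; q2 means the last 2 symbols are `01`; q3 means the last 3 symbols are `011`. Only q3 accepts. On a mismatch, fall back to the longest proper suffix that is still a prefix of `011`.
With 4 states:
        0   1  
>  q0   q1  q0 
   q1   q1  q2 
   q2   q1  q3 
 * q3   q1  q0 
(> = start, * = accepting)

start=q0 accept=q3 q0-0->q1 q0-1->q0 q1-0->q1 q1-1->q2 q2-0->q1 q2-1->q3 q3-0->q1 q3-1->q0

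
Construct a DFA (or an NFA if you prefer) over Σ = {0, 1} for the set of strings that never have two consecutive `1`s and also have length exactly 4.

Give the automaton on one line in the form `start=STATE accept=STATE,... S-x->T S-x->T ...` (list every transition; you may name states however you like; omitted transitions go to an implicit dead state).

start=q0 accept=q9,q10 q0-0->q1 q0-1->q2 q1-0->q3 q1-1->q4 q2-0->q3 q2-1->q5 q3-0->q6 q3-1->q7 q4-0->q6 q4-1->q8 q5-0->q8 q5-1->q8 q6-0->q9 q6-1->q10 q7-0->q9 q7-1->q11 q8-0->q11 q8-1->q11 q9-0->q12 q9-1->q13 q10-0->q12 q10-1->q14 q11-0->q14 q11-1->q14 q12-0->q12 q12-1->q13 q13-0->q12 q13-1->q14 q14-0->q14 q14-1->q14

Run two small machines in parallel and take their product. One (3 states) tracks partial matches of the forbidden pattern `11`; the other (6 states) tracks the input length, saturating at 5. Each combined state is a pair, one component from each; accept when both components accept.
15 states suffice.
          0    1  
>  q0     q1   q2 
   q1     q3   q4 
   q2     q3   q5 
   q3     q6   q7 
   q4     q6   q8 
   q5     q8   q8 
   q6     q9  q10 
   q7     q9  q11 
   q8    q11  q11 
 * q9    q12  q13 
 * q10   q12  q14 
   q11   q14  q14 
   q12   q12  q13 
   q13   q12  q14 
   q14   q14  q14 
(> = start, * = accepting)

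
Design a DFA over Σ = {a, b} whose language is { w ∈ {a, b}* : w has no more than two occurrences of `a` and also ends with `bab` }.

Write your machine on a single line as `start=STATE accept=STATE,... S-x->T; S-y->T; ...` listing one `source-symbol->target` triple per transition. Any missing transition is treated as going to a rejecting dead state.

Run two small machines in parallel and take their product. One (4 states) tracks the count of `a`s, saturating at 3; the other (4 states) tracks how much of the suffix `bab` has currently been matched. Each combined state is a pair, one component from each; accept when both components accept.
With 14 states:
          a    b  
>  q0     q1   q2 
   q1     q3   q4 
   q2     q5   q2 
   q3     q6   q7 
   q4     q8   q4 
   q5     q3   q9 
   q6     q6  q10 
   q7    q11   q7 
   q8     q6  q12 
 * q9     q8   q4 
   q10   q11  q10 
   q11    q6  q13 
 * q12   q11   q7 
   q13   q11  q10 
(> = start, * = accepting)

start=q0; accept=q9,q12; q0-a->q1; q0-b->q2; q1-a->q3; q1-b->q4; q2-a->q5; q2-b->q2; q3-a->q6; q3-b->q7; q4-a->q8; q4-b->q4; q5-a->q3; q5-b->q9; q6-a->q6; q6-b->q10; q7-a->q11; q7-b->q7; q8-a->q6; q8-b->q12; q9-a->q8; q9-b->q4; q10-a->q11; q10-b->q10; q11-a->q6; q11-b->q13; q12-a->q11; q12-b->q7; q13-a->q11; q13-b->q10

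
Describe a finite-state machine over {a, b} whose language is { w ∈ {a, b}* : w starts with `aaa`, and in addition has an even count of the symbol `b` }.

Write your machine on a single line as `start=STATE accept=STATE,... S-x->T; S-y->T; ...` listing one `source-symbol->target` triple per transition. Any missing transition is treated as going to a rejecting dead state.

start=q0; accept=q5; q0-a->q1; q0-b->q2; q1-a->q3; q1-b->q2; q2-a->q2; q2-b->q4; q3-a->q5; q3-b->q2; q4-a->q4; q4-b->q2; q5-a->q5; q5-b->q6; q6-a->q6; q6-b->q5

Run two small machines in parallel and take their product. The first has 5 states tracking whether the input so far still matches the prefix `aaa`; the second has 2 states tracking the count of `b`s modulo 2. A product state is a pair (one from each), accepting exactly when both do.
        a   b  
>  q0   q1  q2 
   q1   q3  q2 
   q2   q2  q4 
   q3   q5  q2 
   q4   q4  q2 
 * q5   q5  q6 
   q6   q6  q5 
(> = start, * = accepting)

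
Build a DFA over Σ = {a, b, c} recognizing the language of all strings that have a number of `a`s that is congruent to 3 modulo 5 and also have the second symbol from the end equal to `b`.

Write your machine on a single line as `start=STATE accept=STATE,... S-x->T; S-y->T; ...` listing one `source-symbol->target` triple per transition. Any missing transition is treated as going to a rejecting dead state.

Handle the two conditions separately and then intersect. The first has 5 states tracking the count of `a`s modulo 5; the second has 13 states tracking the last 2 symbols read. A product state is a pair (one from each), accepting exactly when both do. After merging equivalent states the machine shrinks.
        a   b   c  
>  q0   q1  q0  q0 
   q1   q2  q1  q1 
   q2   q3  q4  q2 
   q3   q5  q6  q3 
   q4   q7  q4  q2 
   q5   q0  q5  q5 
   q6   q5  q8  q7 
 * q7   q5  q6  q3 
 * q8   q5  q8  q7 
(> = start, * = accepting)

start=q0; accept=q7,q8; q0-a->q1; q0-b->q0; q0-c->q0; q1-a->q2; q1-b->q1; q1-c->q1; q2-a->q3; q2-b->q4; q2-c->q2; q3-a->q5; q3-b->q6; q3-c->q3; q4-a->q7; q4-b->q4; q4-c->q2; q5-a->q0; q5-b->q5; q5-c->q5; q6-a->q5; q6-b->q8; q6-c->q7; q7-a->q5; q7-b->q6; q7-c->q3; q8-a->q5; q8-b->q8; q8-c->q7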